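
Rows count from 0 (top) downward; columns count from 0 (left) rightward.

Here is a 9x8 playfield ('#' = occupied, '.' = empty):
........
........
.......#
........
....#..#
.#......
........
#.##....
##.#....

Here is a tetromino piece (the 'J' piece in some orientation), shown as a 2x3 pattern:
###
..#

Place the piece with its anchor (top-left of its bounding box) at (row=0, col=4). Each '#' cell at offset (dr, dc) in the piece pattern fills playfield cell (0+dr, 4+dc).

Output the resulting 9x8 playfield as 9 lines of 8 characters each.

Answer: ....###.
......#.
.......#
........
....#..#
.#......
........
#.##....
##.#....

Derivation:
Fill (0+0,4+0) = (0,4)
Fill (0+0,4+1) = (0,5)
Fill (0+0,4+2) = (0,6)
Fill (0+1,4+2) = (1,6)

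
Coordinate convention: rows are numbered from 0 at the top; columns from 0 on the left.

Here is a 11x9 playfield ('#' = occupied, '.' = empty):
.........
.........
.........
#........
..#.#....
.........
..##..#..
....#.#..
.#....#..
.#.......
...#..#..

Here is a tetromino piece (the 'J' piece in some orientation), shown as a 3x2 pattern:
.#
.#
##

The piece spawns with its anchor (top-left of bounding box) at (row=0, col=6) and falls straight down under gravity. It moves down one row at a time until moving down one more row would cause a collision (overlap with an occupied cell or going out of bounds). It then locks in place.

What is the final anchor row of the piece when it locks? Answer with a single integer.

Spawn at (row=0, col=6). Try each row:
  row 0: fits
  row 1: fits
  row 2: fits
  row 3: fits
  row 4: blocked -> lock at row 3

Answer: 3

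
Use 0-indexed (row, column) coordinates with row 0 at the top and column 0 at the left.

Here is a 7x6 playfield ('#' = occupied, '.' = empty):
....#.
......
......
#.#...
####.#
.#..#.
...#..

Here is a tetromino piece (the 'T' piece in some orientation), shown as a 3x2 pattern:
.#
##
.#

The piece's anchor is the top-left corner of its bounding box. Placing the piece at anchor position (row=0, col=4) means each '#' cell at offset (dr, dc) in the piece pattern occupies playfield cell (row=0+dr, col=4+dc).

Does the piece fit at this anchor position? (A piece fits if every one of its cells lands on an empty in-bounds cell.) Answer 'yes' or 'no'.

Check each piece cell at anchor (0, 4):
  offset (0,1) -> (0,5): empty -> OK
  offset (1,0) -> (1,4): empty -> OK
  offset (1,1) -> (1,5): empty -> OK
  offset (2,1) -> (2,5): empty -> OK
All cells valid: yes

Answer: yes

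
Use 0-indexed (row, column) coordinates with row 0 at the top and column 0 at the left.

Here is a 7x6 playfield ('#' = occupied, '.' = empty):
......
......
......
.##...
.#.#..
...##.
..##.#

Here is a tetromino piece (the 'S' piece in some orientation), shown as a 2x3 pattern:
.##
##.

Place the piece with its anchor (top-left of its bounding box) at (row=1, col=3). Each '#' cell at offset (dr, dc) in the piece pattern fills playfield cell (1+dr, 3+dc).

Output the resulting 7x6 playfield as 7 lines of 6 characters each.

Answer: ......
....##
...##.
.##...
.#.#..
...##.
..##.#

Derivation:
Fill (1+0,3+1) = (1,4)
Fill (1+0,3+2) = (1,5)
Fill (1+1,3+0) = (2,3)
Fill (1+1,3+1) = (2,4)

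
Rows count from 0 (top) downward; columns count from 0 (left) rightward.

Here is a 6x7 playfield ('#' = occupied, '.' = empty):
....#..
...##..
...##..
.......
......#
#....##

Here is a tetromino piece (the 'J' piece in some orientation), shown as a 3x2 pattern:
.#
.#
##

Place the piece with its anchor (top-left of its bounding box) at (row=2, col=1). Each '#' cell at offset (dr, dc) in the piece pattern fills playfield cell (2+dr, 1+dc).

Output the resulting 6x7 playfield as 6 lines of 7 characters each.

Answer: ....#..
...##..
..###..
..#....
.##...#
#....##

Derivation:
Fill (2+0,1+1) = (2,2)
Fill (2+1,1+1) = (3,2)
Fill (2+2,1+0) = (4,1)
Fill (2+2,1+1) = (4,2)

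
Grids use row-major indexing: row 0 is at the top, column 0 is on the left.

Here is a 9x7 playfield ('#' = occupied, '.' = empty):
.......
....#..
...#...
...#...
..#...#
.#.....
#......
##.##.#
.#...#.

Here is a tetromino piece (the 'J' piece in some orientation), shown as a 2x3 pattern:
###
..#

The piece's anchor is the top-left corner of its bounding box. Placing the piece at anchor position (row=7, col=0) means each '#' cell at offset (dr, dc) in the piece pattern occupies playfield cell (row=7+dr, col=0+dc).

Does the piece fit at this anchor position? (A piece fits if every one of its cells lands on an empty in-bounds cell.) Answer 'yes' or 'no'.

Check each piece cell at anchor (7, 0):
  offset (0,0) -> (7,0): occupied ('#') -> FAIL
  offset (0,1) -> (7,1): occupied ('#') -> FAIL
  offset (0,2) -> (7,2): empty -> OK
  offset (1,2) -> (8,2): empty -> OK
All cells valid: no

Answer: no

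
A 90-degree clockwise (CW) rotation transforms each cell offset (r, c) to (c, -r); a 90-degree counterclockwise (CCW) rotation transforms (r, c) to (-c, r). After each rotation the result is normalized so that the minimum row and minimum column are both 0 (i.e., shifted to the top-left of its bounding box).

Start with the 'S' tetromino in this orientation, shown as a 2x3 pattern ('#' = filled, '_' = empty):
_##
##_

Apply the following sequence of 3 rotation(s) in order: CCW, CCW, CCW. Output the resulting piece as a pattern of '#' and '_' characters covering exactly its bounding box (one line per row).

Start:
_##
##_
After rotation 1 (CCW):
#_
##
_#
After rotation 2 (CCW):
_##
##_
After rotation 3 (CCW):
#_
##
_#

Answer: #_
##
_#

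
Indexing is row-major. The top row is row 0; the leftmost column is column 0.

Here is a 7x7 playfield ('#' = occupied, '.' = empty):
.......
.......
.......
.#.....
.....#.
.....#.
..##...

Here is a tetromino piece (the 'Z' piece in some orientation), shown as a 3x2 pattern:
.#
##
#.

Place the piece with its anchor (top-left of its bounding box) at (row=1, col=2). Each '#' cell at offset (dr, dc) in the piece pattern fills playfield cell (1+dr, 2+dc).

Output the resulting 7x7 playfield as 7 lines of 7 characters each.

Answer: .......
...#...
..##...
.##....
.....#.
.....#.
..##...

Derivation:
Fill (1+0,2+1) = (1,3)
Fill (1+1,2+0) = (2,2)
Fill (1+1,2+1) = (2,3)
Fill (1+2,2+0) = (3,2)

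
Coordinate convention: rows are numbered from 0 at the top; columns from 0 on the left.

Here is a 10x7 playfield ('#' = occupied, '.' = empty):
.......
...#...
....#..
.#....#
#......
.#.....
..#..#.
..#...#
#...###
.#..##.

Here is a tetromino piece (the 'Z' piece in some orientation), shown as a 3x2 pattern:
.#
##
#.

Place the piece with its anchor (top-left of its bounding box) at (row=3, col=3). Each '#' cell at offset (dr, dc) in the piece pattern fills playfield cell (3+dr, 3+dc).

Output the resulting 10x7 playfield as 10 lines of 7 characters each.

Answer: .......
...#...
....#..
.#..#.#
#..##..
.#.#...
..#..#.
..#...#
#...###
.#..##.

Derivation:
Fill (3+0,3+1) = (3,4)
Fill (3+1,3+0) = (4,3)
Fill (3+1,3+1) = (4,4)
Fill (3+2,3+0) = (5,3)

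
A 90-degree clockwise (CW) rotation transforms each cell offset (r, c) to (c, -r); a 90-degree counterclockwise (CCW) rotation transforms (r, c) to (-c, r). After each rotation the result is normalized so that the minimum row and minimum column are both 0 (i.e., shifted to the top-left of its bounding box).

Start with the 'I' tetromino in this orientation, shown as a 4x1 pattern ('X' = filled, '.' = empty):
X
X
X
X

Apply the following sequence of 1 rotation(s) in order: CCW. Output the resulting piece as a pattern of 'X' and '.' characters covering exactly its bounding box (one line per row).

Answer: XXXX

Derivation:
Start:
X
X
X
X
After rotation 1 (CCW):
XXXX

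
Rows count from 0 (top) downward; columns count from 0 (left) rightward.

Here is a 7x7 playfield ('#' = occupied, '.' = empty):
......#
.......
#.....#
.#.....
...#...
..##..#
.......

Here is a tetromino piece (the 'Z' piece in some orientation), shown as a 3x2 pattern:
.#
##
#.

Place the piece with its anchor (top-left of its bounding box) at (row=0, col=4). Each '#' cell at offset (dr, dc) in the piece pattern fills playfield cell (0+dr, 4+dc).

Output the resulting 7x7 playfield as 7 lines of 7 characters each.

Fill (0+0,4+1) = (0,5)
Fill (0+1,4+0) = (1,4)
Fill (0+1,4+1) = (1,5)
Fill (0+2,4+0) = (2,4)

Answer: .....##
....##.
#...#.#
.#.....
...#...
..##..#
.......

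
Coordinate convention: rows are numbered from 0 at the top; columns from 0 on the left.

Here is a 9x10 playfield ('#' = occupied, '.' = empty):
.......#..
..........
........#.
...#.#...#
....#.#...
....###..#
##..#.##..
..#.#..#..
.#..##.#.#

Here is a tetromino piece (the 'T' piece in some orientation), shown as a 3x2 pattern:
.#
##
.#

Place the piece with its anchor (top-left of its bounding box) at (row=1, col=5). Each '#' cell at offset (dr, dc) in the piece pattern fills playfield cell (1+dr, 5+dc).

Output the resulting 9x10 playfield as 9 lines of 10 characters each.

Fill (1+0,5+1) = (1,6)
Fill (1+1,5+0) = (2,5)
Fill (1+1,5+1) = (2,6)
Fill (1+2,5+1) = (3,6)

Answer: .......#..
......#...
.....##.#.
...#.##..#
....#.#...
....###..#
##..#.##..
..#.#..#..
.#..##.#.#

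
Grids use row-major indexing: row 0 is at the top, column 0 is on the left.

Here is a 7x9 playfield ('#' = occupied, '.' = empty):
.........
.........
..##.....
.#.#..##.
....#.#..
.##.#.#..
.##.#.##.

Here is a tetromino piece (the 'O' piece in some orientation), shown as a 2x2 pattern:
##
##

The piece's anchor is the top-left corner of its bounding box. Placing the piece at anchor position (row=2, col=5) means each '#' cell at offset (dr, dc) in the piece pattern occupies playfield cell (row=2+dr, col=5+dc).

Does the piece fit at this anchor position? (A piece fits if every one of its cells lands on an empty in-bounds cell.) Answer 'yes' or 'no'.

Check each piece cell at anchor (2, 5):
  offset (0,0) -> (2,5): empty -> OK
  offset (0,1) -> (2,6): empty -> OK
  offset (1,0) -> (3,5): empty -> OK
  offset (1,1) -> (3,6): occupied ('#') -> FAIL
All cells valid: no

Answer: no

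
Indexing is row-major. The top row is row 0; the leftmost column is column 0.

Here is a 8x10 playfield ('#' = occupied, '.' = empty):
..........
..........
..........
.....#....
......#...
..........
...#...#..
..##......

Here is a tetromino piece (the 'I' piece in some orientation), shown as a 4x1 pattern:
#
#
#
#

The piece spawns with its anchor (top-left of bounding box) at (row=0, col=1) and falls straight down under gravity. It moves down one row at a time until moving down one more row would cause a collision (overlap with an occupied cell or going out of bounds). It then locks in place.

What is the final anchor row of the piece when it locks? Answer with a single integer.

Answer: 4

Derivation:
Spawn at (row=0, col=1). Try each row:
  row 0: fits
  row 1: fits
  row 2: fits
  row 3: fits
  row 4: fits
  row 5: blocked -> lock at row 4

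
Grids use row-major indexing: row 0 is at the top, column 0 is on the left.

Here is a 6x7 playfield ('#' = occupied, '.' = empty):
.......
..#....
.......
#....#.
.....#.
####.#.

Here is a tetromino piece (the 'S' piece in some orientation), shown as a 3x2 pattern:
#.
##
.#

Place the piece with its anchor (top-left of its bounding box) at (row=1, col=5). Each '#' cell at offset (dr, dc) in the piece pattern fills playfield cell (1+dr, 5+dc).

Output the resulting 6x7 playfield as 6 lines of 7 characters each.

Answer: .......
..#..#.
.....##
#....##
.....#.
####.#.

Derivation:
Fill (1+0,5+0) = (1,5)
Fill (1+1,5+0) = (2,5)
Fill (1+1,5+1) = (2,6)
Fill (1+2,5+1) = (3,6)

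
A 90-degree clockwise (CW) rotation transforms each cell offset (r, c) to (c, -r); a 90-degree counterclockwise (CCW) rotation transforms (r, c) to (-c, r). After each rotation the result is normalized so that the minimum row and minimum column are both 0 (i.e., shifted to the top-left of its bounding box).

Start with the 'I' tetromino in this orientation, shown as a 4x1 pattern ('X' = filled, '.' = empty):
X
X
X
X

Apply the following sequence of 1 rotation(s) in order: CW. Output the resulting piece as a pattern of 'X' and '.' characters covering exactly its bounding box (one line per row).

Answer: XXXX

Derivation:
Start:
X
X
X
X
After rotation 1 (CW):
XXXX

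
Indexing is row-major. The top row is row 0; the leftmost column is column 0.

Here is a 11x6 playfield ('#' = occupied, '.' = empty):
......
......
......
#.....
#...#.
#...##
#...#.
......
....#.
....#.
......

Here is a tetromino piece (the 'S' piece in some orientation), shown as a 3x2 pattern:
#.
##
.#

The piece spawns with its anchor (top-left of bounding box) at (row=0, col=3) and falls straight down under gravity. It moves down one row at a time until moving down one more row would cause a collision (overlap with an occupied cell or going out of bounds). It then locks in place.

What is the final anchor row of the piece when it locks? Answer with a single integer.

Spawn at (row=0, col=3). Try each row:
  row 0: fits
  row 1: fits
  row 2: blocked -> lock at row 1

Answer: 1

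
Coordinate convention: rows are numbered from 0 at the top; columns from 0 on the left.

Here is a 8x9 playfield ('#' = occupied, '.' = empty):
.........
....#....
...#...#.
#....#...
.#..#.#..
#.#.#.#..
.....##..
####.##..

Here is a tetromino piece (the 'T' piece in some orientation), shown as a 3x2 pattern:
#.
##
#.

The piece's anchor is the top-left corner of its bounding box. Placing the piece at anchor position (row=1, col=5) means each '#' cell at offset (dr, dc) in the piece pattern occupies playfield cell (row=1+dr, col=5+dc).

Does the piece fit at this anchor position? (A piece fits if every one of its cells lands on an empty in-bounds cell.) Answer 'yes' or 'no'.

Answer: no

Derivation:
Check each piece cell at anchor (1, 5):
  offset (0,0) -> (1,5): empty -> OK
  offset (1,0) -> (2,5): empty -> OK
  offset (1,1) -> (2,6): empty -> OK
  offset (2,0) -> (3,5): occupied ('#') -> FAIL
All cells valid: no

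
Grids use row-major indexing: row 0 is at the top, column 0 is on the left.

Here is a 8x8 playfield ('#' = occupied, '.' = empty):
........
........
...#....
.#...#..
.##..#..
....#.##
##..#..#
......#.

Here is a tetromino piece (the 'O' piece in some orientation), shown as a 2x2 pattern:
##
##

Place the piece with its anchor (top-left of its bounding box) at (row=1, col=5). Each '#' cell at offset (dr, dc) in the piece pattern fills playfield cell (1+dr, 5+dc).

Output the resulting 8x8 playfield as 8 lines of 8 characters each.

Answer: ........
.....##.
...#.##.
.#...#..
.##..#..
....#.##
##..#..#
......#.

Derivation:
Fill (1+0,5+0) = (1,5)
Fill (1+0,5+1) = (1,6)
Fill (1+1,5+0) = (2,5)
Fill (1+1,5+1) = (2,6)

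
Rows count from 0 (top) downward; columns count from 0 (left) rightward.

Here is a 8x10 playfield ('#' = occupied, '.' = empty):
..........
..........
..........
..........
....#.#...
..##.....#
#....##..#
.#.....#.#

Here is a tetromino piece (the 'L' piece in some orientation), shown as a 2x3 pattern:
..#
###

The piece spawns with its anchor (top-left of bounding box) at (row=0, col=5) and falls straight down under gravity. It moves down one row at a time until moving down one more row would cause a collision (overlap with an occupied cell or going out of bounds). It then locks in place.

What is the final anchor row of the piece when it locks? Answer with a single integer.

Spawn at (row=0, col=5). Try each row:
  row 0: fits
  row 1: fits
  row 2: fits
  row 3: blocked -> lock at row 2

Answer: 2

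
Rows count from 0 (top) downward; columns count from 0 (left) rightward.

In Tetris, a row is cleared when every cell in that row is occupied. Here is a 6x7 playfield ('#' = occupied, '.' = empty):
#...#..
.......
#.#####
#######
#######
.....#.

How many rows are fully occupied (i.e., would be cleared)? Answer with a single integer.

Check each row:
  row 0: 5 empty cells -> not full
  row 1: 7 empty cells -> not full
  row 2: 1 empty cell -> not full
  row 3: 0 empty cells -> FULL (clear)
  row 4: 0 empty cells -> FULL (clear)
  row 5: 6 empty cells -> not full
Total rows cleared: 2

Answer: 2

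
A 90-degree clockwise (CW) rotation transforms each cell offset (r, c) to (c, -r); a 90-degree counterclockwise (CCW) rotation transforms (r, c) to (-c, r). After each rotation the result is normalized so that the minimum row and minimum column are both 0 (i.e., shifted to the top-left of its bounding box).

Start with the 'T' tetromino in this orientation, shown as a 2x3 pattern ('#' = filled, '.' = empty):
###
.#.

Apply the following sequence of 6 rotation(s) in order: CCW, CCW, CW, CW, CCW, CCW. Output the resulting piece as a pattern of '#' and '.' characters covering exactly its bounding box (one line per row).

Answer: .#.
###

Derivation:
Start:
###
.#.
After rotation 1 (CCW):
#.
##
#.
After rotation 2 (CCW):
.#.
###
After rotation 3 (CW):
#.
##
#.
After rotation 4 (CW):
###
.#.
After rotation 5 (CCW):
#.
##
#.
After rotation 6 (CCW):
.#.
###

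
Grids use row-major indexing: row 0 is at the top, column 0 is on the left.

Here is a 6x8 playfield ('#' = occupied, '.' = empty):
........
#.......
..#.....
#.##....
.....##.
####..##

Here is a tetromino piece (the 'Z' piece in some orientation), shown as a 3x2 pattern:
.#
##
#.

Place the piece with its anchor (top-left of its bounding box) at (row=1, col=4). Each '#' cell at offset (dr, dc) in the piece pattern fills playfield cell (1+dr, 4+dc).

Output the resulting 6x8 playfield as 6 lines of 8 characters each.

Answer: ........
#....#..
..#.##..
#.###...
.....##.
####..##

Derivation:
Fill (1+0,4+1) = (1,5)
Fill (1+1,4+0) = (2,4)
Fill (1+1,4+1) = (2,5)
Fill (1+2,4+0) = (3,4)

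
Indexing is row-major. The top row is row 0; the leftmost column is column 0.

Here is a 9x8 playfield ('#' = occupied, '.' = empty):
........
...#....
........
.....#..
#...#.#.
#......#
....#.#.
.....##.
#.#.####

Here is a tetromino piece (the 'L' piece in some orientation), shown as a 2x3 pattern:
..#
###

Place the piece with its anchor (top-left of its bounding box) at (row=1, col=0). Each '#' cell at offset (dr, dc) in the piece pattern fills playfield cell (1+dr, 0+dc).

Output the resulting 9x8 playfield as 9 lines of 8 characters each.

Answer: ........
..##....
###.....
.....#..
#...#.#.
#......#
....#.#.
.....##.
#.#.####

Derivation:
Fill (1+0,0+2) = (1,2)
Fill (1+1,0+0) = (2,0)
Fill (1+1,0+1) = (2,1)
Fill (1+1,0+2) = (2,2)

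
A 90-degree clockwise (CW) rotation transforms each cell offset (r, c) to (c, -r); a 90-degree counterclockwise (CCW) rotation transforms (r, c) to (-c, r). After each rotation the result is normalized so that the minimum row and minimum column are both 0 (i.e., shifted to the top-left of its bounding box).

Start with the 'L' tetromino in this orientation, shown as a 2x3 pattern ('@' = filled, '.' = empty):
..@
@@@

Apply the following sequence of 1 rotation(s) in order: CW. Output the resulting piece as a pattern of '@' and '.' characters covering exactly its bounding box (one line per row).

Start:
..@
@@@
After rotation 1 (CW):
@.
@.
@@

Answer: @.
@.
@@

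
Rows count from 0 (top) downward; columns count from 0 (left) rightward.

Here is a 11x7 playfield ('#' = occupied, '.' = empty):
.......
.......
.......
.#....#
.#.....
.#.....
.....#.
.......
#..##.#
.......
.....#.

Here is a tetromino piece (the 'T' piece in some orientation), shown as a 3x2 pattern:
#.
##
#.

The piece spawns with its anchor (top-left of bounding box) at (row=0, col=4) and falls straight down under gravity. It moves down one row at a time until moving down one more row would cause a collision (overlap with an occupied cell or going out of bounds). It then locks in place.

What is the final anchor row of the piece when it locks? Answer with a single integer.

Answer: 4

Derivation:
Spawn at (row=0, col=4). Try each row:
  row 0: fits
  row 1: fits
  row 2: fits
  row 3: fits
  row 4: fits
  row 5: blocked -> lock at row 4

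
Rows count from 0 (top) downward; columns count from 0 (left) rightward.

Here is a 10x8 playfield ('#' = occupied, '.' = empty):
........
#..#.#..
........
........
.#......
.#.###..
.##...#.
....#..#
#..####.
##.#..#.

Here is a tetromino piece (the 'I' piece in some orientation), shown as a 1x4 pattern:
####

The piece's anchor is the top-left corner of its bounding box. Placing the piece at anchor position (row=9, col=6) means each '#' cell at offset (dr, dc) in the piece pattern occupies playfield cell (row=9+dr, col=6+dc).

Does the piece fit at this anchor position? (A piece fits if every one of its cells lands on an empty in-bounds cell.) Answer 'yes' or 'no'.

Answer: no

Derivation:
Check each piece cell at anchor (9, 6):
  offset (0,0) -> (9,6): occupied ('#') -> FAIL
  offset (0,1) -> (9,7): empty -> OK
  offset (0,2) -> (9,8): out of bounds -> FAIL
  offset (0,3) -> (9,9): out of bounds -> FAIL
All cells valid: no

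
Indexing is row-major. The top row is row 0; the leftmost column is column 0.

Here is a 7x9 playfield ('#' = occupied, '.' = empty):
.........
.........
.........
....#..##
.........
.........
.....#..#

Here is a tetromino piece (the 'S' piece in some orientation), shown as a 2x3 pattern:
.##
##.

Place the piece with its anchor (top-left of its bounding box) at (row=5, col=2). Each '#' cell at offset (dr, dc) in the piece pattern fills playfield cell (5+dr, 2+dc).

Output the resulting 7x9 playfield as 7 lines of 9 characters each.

Fill (5+0,2+1) = (5,3)
Fill (5+0,2+2) = (5,4)
Fill (5+1,2+0) = (6,2)
Fill (5+1,2+1) = (6,3)

Answer: .........
.........
.........
....#..##
.........
...##....
..##.#..#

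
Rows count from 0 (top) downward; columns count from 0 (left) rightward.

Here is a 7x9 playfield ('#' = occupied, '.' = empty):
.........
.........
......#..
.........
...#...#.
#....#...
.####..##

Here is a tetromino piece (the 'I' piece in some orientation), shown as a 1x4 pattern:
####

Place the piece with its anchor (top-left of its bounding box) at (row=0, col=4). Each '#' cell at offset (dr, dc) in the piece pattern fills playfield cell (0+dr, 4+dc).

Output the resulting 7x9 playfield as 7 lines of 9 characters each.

Answer: ....####.
.........
......#..
.........
...#...#.
#....#...
.####..##

Derivation:
Fill (0+0,4+0) = (0,4)
Fill (0+0,4+1) = (0,5)
Fill (0+0,4+2) = (0,6)
Fill (0+0,4+3) = (0,7)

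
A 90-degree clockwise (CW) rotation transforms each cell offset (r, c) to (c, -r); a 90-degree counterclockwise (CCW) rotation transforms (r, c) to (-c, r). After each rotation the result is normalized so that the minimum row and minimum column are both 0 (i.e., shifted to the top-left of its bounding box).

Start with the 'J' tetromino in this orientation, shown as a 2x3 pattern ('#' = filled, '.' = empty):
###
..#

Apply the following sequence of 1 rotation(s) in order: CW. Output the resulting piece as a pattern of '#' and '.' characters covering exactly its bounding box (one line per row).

Start:
###
..#
After rotation 1 (CW):
.#
.#
##

Answer: .#
.#
##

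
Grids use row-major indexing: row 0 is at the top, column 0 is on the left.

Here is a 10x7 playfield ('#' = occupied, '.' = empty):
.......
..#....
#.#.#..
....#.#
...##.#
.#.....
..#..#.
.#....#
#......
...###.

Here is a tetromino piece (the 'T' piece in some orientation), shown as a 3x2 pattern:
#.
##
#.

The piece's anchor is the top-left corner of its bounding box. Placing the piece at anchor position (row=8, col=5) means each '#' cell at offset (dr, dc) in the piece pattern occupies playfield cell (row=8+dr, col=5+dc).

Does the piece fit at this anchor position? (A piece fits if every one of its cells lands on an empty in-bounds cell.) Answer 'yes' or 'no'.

Answer: no

Derivation:
Check each piece cell at anchor (8, 5):
  offset (0,0) -> (8,5): empty -> OK
  offset (1,0) -> (9,5): occupied ('#') -> FAIL
  offset (1,1) -> (9,6): empty -> OK
  offset (2,0) -> (10,5): out of bounds -> FAIL
All cells valid: no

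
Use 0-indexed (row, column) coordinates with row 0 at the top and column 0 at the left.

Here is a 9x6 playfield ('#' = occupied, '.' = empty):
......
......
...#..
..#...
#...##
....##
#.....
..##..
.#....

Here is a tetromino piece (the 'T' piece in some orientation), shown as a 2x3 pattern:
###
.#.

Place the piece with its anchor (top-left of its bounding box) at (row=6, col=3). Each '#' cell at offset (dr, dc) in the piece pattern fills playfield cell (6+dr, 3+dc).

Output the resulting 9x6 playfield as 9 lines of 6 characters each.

Answer: ......
......
...#..
..#...
#...##
....##
#..###
..###.
.#....

Derivation:
Fill (6+0,3+0) = (6,3)
Fill (6+0,3+1) = (6,4)
Fill (6+0,3+2) = (6,5)
Fill (6+1,3+1) = (7,4)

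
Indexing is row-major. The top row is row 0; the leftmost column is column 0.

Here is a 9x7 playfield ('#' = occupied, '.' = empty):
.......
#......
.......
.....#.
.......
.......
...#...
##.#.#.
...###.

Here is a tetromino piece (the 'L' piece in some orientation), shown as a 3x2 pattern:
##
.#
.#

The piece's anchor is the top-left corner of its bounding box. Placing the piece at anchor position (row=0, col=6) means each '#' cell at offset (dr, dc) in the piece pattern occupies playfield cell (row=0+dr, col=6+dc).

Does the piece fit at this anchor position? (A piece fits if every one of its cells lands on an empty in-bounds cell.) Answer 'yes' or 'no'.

Answer: no

Derivation:
Check each piece cell at anchor (0, 6):
  offset (0,0) -> (0,6): empty -> OK
  offset (0,1) -> (0,7): out of bounds -> FAIL
  offset (1,1) -> (1,7): out of bounds -> FAIL
  offset (2,1) -> (2,7): out of bounds -> FAIL
All cells valid: no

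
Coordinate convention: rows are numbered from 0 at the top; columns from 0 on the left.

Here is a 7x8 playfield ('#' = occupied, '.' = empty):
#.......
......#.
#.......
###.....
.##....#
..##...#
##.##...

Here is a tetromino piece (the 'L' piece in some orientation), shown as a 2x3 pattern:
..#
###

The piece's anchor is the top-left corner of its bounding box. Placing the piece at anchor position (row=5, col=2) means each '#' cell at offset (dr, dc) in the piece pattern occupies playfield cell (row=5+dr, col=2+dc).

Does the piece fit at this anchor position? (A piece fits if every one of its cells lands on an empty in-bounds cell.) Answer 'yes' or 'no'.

Check each piece cell at anchor (5, 2):
  offset (0,2) -> (5,4): empty -> OK
  offset (1,0) -> (6,2): empty -> OK
  offset (1,1) -> (6,3): occupied ('#') -> FAIL
  offset (1,2) -> (6,4): occupied ('#') -> FAIL
All cells valid: no

Answer: no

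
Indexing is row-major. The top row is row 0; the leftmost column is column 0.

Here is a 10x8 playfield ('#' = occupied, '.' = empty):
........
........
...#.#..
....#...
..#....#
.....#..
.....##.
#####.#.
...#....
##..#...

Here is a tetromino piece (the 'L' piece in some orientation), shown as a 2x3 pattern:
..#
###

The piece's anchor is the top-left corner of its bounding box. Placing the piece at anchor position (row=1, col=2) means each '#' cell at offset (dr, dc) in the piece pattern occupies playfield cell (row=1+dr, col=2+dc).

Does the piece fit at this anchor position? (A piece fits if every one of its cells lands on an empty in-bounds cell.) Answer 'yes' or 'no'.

Answer: no

Derivation:
Check each piece cell at anchor (1, 2):
  offset (0,2) -> (1,4): empty -> OK
  offset (1,0) -> (2,2): empty -> OK
  offset (1,1) -> (2,3): occupied ('#') -> FAIL
  offset (1,2) -> (2,4): empty -> OK
All cells valid: no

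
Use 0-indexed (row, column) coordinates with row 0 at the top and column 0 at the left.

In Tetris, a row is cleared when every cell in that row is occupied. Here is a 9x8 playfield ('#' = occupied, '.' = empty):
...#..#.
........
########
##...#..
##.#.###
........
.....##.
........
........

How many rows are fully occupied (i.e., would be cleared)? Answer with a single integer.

Answer: 1

Derivation:
Check each row:
  row 0: 6 empty cells -> not full
  row 1: 8 empty cells -> not full
  row 2: 0 empty cells -> FULL (clear)
  row 3: 5 empty cells -> not full
  row 4: 2 empty cells -> not full
  row 5: 8 empty cells -> not full
  row 6: 6 empty cells -> not full
  row 7: 8 empty cells -> not full
  row 8: 8 empty cells -> not full
Total rows cleared: 1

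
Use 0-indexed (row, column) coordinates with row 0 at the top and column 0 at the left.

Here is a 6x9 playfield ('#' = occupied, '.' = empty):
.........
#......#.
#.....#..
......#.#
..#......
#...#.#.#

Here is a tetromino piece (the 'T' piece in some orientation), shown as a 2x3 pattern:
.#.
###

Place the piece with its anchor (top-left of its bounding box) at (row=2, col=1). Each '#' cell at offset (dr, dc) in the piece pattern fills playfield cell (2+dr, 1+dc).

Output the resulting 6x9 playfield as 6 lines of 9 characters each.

Fill (2+0,1+1) = (2,2)
Fill (2+1,1+0) = (3,1)
Fill (2+1,1+1) = (3,2)
Fill (2+1,1+2) = (3,3)

Answer: .........
#......#.
#.#...#..
.###..#.#
..#......
#...#.#.#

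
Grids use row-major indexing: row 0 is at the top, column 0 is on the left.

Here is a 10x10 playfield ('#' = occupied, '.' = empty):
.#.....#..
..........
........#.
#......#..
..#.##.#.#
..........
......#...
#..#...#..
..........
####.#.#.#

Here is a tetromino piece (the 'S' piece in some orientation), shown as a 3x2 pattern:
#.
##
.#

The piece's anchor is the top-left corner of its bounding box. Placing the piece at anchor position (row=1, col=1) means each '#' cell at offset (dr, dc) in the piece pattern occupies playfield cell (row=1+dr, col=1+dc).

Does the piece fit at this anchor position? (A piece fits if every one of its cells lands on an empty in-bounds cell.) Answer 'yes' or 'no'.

Answer: yes

Derivation:
Check each piece cell at anchor (1, 1):
  offset (0,0) -> (1,1): empty -> OK
  offset (1,0) -> (2,1): empty -> OK
  offset (1,1) -> (2,2): empty -> OK
  offset (2,1) -> (3,2): empty -> OK
All cells valid: yes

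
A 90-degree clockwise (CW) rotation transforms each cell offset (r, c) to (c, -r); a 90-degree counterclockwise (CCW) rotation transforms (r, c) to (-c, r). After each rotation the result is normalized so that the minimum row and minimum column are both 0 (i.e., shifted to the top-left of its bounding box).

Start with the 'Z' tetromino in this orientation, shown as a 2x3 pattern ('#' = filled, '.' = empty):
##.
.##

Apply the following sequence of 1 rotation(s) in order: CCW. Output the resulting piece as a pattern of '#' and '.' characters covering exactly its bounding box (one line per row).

Answer: .#
##
#.

Derivation:
Start:
##.
.##
After rotation 1 (CCW):
.#
##
#.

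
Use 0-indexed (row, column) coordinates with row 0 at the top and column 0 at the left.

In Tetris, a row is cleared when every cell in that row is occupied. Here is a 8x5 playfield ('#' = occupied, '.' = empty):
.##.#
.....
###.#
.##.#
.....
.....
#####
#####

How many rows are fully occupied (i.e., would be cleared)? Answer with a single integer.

Check each row:
  row 0: 2 empty cells -> not full
  row 1: 5 empty cells -> not full
  row 2: 1 empty cell -> not full
  row 3: 2 empty cells -> not full
  row 4: 5 empty cells -> not full
  row 5: 5 empty cells -> not full
  row 6: 0 empty cells -> FULL (clear)
  row 7: 0 empty cells -> FULL (clear)
Total rows cleared: 2

Answer: 2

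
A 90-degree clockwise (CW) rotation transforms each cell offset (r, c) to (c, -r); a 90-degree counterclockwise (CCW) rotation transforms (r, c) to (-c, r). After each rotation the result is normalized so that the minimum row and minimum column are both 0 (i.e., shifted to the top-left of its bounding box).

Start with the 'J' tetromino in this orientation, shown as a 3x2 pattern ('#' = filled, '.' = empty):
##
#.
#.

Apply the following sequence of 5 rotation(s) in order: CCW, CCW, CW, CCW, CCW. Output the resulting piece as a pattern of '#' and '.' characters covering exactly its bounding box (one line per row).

Answer: ###
..#

Derivation:
Start:
##
#.
#.
After rotation 1 (CCW):
#..
###
After rotation 2 (CCW):
.#
.#
##
After rotation 3 (CW):
#..
###
After rotation 4 (CCW):
.#
.#
##
After rotation 5 (CCW):
###
..#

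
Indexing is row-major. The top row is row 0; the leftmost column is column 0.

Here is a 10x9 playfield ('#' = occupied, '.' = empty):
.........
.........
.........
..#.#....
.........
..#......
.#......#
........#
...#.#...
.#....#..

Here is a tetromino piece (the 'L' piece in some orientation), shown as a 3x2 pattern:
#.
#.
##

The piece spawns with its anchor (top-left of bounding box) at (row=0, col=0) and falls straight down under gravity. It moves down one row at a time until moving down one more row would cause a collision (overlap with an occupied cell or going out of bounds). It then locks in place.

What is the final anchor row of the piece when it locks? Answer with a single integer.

Spawn at (row=0, col=0). Try each row:
  row 0: fits
  row 1: fits
  row 2: fits
  row 3: fits
  row 4: blocked -> lock at row 3

Answer: 3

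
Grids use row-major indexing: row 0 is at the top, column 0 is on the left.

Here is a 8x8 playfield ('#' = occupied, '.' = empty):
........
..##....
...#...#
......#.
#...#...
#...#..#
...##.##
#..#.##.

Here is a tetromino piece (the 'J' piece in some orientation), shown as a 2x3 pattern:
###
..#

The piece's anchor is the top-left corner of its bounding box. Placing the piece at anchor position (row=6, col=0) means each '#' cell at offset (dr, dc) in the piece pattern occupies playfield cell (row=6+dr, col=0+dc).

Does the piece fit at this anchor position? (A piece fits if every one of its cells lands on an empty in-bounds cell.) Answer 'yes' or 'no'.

Answer: yes

Derivation:
Check each piece cell at anchor (6, 0):
  offset (0,0) -> (6,0): empty -> OK
  offset (0,1) -> (6,1): empty -> OK
  offset (0,2) -> (6,2): empty -> OK
  offset (1,2) -> (7,2): empty -> OK
All cells valid: yes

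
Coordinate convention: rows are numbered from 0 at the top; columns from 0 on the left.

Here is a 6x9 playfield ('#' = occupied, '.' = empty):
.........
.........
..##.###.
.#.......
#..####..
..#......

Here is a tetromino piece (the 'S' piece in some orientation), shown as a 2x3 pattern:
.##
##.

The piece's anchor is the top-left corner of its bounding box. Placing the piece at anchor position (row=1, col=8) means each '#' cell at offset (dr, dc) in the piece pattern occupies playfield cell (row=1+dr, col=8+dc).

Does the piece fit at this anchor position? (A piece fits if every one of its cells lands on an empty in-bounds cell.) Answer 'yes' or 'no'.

Check each piece cell at anchor (1, 8):
  offset (0,1) -> (1,9): out of bounds -> FAIL
  offset (0,2) -> (1,10): out of bounds -> FAIL
  offset (1,0) -> (2,8): empty -> OK
  offset (1,1) -> (2,9): out of bounds -> FAIL
All cells valid: no

Answer: no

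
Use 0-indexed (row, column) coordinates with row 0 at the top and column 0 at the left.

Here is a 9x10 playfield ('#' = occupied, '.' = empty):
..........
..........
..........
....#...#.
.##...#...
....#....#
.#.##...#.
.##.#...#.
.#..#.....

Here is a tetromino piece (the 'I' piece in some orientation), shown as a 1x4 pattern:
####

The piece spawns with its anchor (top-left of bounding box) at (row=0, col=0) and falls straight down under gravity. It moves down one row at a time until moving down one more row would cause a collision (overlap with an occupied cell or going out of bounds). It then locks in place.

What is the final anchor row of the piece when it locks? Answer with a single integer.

Answer: 3

Derivation:
Spawn at (row=0, col=0). Try each row:
  row 0: fits
  row 1: fits
  row 2: fits
  row 3: fits
  row 4: blocked -> lock at row 3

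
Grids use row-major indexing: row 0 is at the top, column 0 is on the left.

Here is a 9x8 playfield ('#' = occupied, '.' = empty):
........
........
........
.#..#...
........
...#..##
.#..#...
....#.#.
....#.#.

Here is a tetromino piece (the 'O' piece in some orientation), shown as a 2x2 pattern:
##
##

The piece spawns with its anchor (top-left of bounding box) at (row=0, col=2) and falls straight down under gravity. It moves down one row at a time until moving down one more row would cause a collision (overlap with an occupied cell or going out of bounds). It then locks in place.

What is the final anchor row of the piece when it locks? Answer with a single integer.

Spawn at (row=0, col=2). Try each row:
  row 0: fits
  row 1: fits
  row 2: fits
  row 3: fits
  row 4: blocked -> lock at row 3

Answer: 3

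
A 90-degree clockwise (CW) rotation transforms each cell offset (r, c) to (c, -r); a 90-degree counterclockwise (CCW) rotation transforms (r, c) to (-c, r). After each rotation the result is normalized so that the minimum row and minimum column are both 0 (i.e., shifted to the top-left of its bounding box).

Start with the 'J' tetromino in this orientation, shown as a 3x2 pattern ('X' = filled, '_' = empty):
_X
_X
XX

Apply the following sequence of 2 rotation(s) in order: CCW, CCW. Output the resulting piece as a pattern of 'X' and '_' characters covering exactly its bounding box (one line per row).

Answer: XX
X_
X_

Derivation:
Start:
_X
_X
XX
After rotation 1 (CCW):
XXX
__X
After rotation 2 (CCW):
XX
X_
X_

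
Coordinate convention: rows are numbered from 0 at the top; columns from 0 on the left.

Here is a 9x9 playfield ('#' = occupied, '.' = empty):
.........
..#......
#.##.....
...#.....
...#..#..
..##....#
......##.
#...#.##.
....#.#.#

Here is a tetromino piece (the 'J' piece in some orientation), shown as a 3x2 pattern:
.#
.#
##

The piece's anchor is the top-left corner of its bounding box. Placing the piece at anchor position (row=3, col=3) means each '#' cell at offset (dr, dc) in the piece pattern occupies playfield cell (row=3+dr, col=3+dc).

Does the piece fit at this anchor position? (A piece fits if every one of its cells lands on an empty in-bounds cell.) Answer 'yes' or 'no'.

Check each piece cell at anchor (3, 3):
  offset (0,1) -> (3,4): empty -> OK
  offset (1,1) -> (4,4): empty -> OK
  offset (2,0) -> (5,3): occupied ('#') -> FAIL
  offset (2,1) -> (5,4): empty -> OK
All cells valid: no

Answer: no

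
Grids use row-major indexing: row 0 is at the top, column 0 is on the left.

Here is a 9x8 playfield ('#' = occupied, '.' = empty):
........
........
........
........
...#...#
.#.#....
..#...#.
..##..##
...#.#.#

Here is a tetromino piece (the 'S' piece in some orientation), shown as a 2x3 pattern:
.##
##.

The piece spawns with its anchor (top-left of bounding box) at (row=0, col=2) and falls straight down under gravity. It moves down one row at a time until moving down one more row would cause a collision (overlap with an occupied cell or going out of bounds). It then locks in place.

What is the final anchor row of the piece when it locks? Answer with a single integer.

Answer: 2

Derivation:
Spawn at (row=0, col=2). Try each row:
  row 0: fits
  row 1: fits
  row 2: fits
  row 3: blocked -> lock at row 2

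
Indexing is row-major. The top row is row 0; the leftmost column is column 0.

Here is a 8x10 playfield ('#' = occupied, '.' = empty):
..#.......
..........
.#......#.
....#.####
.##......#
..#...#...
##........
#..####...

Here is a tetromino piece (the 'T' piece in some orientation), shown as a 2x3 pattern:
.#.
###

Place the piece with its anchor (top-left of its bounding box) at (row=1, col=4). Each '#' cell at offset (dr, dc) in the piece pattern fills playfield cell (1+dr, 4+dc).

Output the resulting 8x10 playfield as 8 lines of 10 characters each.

Fill (1+0,4+1) = (1,5)
Fill (1+1,4+0) = (2,4)
Fill (1+1,4+1) = (2,5)
Fill (1+1,4+2) = (2,6)

Answer: ..#.......
.....#....
.#..###.#.
....#.####
.##......#
..#...#...
##........
#..####...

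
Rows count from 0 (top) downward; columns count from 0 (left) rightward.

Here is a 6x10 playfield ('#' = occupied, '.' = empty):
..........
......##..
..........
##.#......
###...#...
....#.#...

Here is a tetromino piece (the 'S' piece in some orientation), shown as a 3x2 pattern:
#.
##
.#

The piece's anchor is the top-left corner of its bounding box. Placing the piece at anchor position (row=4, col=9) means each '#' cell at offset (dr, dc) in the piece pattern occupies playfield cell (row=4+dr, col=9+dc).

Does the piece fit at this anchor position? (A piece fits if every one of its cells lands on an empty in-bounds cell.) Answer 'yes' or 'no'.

Answer: no

Derivation:
Check each piece cell at anchor (4, 9):
  offset (0,0) -> (4,9): empty -> OK
  offset (1,0) -> (5,9): empty -> OK
  offset (1,1) -> (5,10): out of bounds -> FAIL
  offset (2,1) -> (6,10): out of bounds -> FAIL
All cells valid: no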